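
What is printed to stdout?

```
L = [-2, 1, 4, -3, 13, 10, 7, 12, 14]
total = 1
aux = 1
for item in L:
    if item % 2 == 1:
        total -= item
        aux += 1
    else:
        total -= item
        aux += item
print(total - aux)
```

-98

item=-2: not odd, total = 1-(-2) = 3; aux=-1
item=1: odd, total = 3-1 = 2; aux=0
item=4: not odd, total = 2-4 = -2; aux=4
item=-3: odd, total = (-2)-(-3) = 1; aux=5
item=13: odd, total = 1-13 = -12; aux=6
item=10: not odd, total = (-12)-10 = -22; aux=16
item=7: odd, total = (-22)-7 = -29; aux=17
item=12: not odd, total = (-29)-12 = -41; aux=29
item=14: not odd, total = (-41)-14 = -55; aux=43
total-aux = (-55)-43 = -98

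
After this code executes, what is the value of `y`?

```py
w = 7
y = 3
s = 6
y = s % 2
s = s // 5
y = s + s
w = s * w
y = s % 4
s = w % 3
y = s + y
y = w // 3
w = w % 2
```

y = 6%2 = 0
s = 6//5 = 1
y = 1+1 = 2
w = 1*7 = 7
y = 1%4 = 1
s = 7%3 = 1
y = 1+1 = 2
y = 7//3 = 2
w = 7%2 = 1

2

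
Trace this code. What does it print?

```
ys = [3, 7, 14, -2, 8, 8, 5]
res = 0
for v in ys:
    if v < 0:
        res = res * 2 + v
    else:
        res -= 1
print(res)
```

-11

v=3: not <0, res = 0-1 = -1
v=7: not <0, res = (-1)-1 = -2
v=14: not <0, res = (-2)-1 = -3
v=-2: <0, res = (-3)*2+(-2) = -8
v=8: not <0, res = (-8)-1 = -9
v=8: not <0, res = (-9)-1 = -10
v=5: not <0, res = (-10)-1 = -11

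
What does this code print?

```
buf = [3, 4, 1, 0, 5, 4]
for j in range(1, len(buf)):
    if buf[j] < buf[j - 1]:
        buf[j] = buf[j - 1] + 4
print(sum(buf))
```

j=1: 4>=3, unchanged → [3, 4, 1, 0, 5, 4]
j=2: 1<4, buf[2] = 4+4 = 8 → [3, 4, 8, 0, 5, 4]
j=3: 0<8, buf[3] = 8+4 = 12 → [3, 4, 8, 12, 5, 4]
j=4: 5<12, buf[4] = 12+4 = 16 → [3, 4, 8, 12, 16, 4]
j=5: 4<16, buf[5] = 16+4 = 20 → [3, 4, 8, 12, 16, 20]
sum = 63

63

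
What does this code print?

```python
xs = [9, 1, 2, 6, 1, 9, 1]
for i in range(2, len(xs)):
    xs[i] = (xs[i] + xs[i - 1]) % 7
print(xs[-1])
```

6

i=2: xs[2] = (2+1)%7 = 3 → [9, 1, 3, 6, 1, 9, 1]
i=3: xs[3] = (6+3)%7 = 2 → [9, 1, 3, 2, 1, 9, 1]
i=4: xs[4] = (1+2)%7 = 3 → [9, 1, 3, 2, 3, 9, 1]
i=5: xs[5] = (9+3)%7 = 5 → [9, 1, 3, 2, 3, 5, 1]
i=6: xs[6] = (1+5)%7 = 6 → [9, 1, 3, 2, 3, 5, 6]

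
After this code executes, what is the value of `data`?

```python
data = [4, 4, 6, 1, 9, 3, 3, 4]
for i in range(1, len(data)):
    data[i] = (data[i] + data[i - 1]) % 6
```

i=1: data[1] = (4+4)%6 = 2 → [4, 2, 6, 1, 9, 3, 3, 4]
i=2: data[2] = (6+2)%6 = 2 → [4, 2, 2, 1, 9, 3, 3, 4]
i=3: data[3] = (1+2)%6 = 3 → [4, 2, 2, 3, 9, 3, 3, 4]
i=4: data[4] = (9+3)%6 = 0 → [4, 2, 2, 3, 0, 3, 3, 4]
i=5: data[5] = (3+0)%6 = 3 → [4, 2, 2, 3, 0, 3, 3, 4]
i=6: data[6] = (3+3)%6 = 0 → [4, 2, 2, 3, 0, 3, 0, 4]
i=7: data[7] = (4+0)%6 = 4 → [4, 2, 2, 3, 0, 3, 0, 4]

[4, 2, 2, 3, 0, 3, 0, 4]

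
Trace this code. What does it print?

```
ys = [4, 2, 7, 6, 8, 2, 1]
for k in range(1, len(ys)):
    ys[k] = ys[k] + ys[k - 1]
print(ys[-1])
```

k=1: ys[1] = 2+4 = 6 → [4, 6, 7, 6, 8, 2, 1]
k=2: ys[2] = 7+6 = 13 → [4, 6, 13, 6, 8, 2, 1]
k=3: ys[3] = 6+13 = 19 → [4, 6, 13, 19, 8, 2, 1]
k=4: ys[4] = 8+19 = 27 → [4, 6, 13, 19, 27, 2, 1]
k=5: ys[5] = 2+27 = 29 → [4, 6, 13, 19, 27, 29, 1]
k=6: ys[6] = 1+29 = 30 → [4, 6, 13, 19, 27, 29, 30]

30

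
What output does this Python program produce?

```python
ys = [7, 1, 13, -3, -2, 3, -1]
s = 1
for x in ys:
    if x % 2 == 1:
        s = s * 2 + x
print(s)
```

x=7: odd, s = 1*2+7 = 9
x=1: odd, s = 9*2+1 = 19
x=13: odd, s = 19*2+13 = 51
x=-3: odd, s = 51*2+(-3) = 99
x=-2: not odd
x=3: odd, s = 99*2+3 = 201
x=-1: odd, s = 201*2+(-1) = 401

401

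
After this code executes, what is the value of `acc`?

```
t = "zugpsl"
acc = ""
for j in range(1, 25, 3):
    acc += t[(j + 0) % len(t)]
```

j=1: add t[1]='u' → 'u'
j=4: add t[4]='s' → 'us'
j=7: add t[1]='u' → 'usu'
j=10: add t[4]='s' → 'usus'
j=13: add t[1]='u' → 'ususu'
j=16: add t[4]='s' → 'ususus'
j=19: add t[1]='u' → 'usususu'
j=22: add t[4]='s' → 'usususus'

'usususus'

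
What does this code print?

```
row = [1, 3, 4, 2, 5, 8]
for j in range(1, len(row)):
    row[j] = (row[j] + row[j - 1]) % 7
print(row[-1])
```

2

j=1: row[1] = (3+1)%7 = 4 → [1, 4, 4, 2, 5, 8]
j=2: row[2] = (4+4)%7 = 1 → [1, 4, 1, 2, 5, 8]
j=3: row[3] = (2+1)%7 = 3 → [1, 4, 1, 3, 5, 8]
j=4: row[4] = (5+3)%7 = 1 → [1, 4, 1, 3, 1, 8]
j=5: row[5] = (8+1)%7 = 2 → [1, 4, 1, 3, 1, 2]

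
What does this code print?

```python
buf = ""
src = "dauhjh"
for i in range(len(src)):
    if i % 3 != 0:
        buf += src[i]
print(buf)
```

i=0: skip
i=1: add 'a' → 'a'
i=2: add 'u' → 'au'
i=3: skip
i=4: add 'j' → 'auj'
i=5: add 'h' → 'aujh'

aujh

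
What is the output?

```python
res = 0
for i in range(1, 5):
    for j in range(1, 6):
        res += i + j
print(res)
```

i=1,j=1: res = 0+2 = 2
i=1,j=2: res = 2+3 = 5
i=1,j=3: res = 5+4 = 9
i=1,j=4: res = 9+5 = 14
i=1,j=5: res = 14+6 = 20
i=2,j=1: res = 20+3 = 23
i=2,j=2: res = 23+4 = 27
i=2,j=3: res = 27+5 = 32
i=2,j=4: res = 32+6 = 38
i=2,j=5: res = 38+7 = 45
i=3,j=1: res = 45+4 = 49
i=3,j=2: res = 49+5 = 54
i=3,j=3: res = 54+6 = 60
i=3,j=4: res = 60+7 = 67
i=3,j=5: res = 67+8 = 75
i=4,j=1: res = 75+5 = 80
i=4,j=2: res = 80+6 = 86
i=4,j=3: res = 86+7 = 93
i=4,j=4: res = 93+8 = 101
i=4,j=5: res = 101+9 = 110

110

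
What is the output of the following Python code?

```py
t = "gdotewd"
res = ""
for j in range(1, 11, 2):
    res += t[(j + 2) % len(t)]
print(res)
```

j=1: add t[3]='t' → 't'
j=3: add t[5]='w' → 'tw'
j=5: add t[0]='g' → 'twg'
j=7: add t[2]='o' → 'twgo'
j=9: add t[4]='e' → 'twgoe'

twgoe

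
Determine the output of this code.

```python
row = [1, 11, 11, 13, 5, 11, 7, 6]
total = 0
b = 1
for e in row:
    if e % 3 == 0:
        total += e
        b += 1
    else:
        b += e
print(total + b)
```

67

e=1: not %3==0; b=2
e=11: not %3==0; b=13
e=11: not %3==0; b=24
e=13: not %3==0; b=37
e=5: not %3==0; b=42
e=11: not %3==0; b=53
e=7: not %3==0; b=60
e=6: %3==0, total = 0+6 = 6; b=61
total+b = 6+61 = 67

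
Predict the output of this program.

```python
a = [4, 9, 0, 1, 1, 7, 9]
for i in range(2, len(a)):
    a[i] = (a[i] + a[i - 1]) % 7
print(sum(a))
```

i=2: a[2] = (0+9)%7 = 2 → [4, 9, 2, 1, 1, 7, 9]
i=3: a[3] = (1+2)%7 = 3 → [4, 9, 2, 3, 1, 7, 9]
i=4: a[4] = (1+3)%7 = 4 → [4, 9, 2, 3, 4, 7, 9]
i=5: a[5] = (7+4)%7 = 4 → [4, 9, 2, 3, 4, 4, 9]
i=6: a[6] = (9+4)%7 = 6 → [4, 9, 2, 3, 4, 4, 6]
sum = 32

32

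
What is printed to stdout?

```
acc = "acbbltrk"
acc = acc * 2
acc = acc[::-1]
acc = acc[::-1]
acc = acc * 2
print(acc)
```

acbbltrkacbbltrkacbbltrkacbbltrk

repeat ×2 → 'acbbltrkacbbltrk'
reverse → 'krtlbbcakrtlbbca'
reverse → 'acbbltrkacbbltrk'
repeat ×2 → 'acbbltrkacbbltrkacbbltrkacbbltrk'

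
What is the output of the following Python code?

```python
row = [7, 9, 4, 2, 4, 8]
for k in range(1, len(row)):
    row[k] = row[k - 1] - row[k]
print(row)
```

k=1: row[1] = 7-9 = -2 → [7, -2, 4, 2, 4, 8]
k=2: row[2] = (-2)-4 = -6 → [7, -2, -6, 2, 4, 8]
k=3: row[3] = (-6)-2 = -8 → [7, -2, -6, -8, 4, 8]
k=4: row[4] = (-8)-4 = -12 → [7, -2, -6, -8, -12, 8]
k=5: row[5] = (-12)-8 = -20 → [7, -2, -6, -8, -12, -20]

[7, -2, -6, -8, -12, -20]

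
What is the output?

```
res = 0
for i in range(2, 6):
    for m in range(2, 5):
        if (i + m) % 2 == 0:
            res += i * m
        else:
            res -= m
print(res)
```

42

i=2,m=2: even sum, res = 0+4 = 4
i=2,m=3: odd sum, res = 4-3 = 1
i=2,m=4: even sum, res = 1+8 = 9
i=3,m=2: odd sum, res = 9-2 = 7
i=3,m=3: even sum, res = 7+9 = 16
i=3,m=4: odd sum, res = 16-4 = 12
i=4,m=2: even sum, res = 12+8 = 20
i=4,m=3: odd sum, res = 20-3 = 17
i=4,m=4: even sum, res = 17+16 = 33
i=5,m=2: odd sum, res = 33-2 = 31
i=5,m=3: even sum, res = 31+15 = 46
i=5,m=4: odd sum, res = 46-4 = 42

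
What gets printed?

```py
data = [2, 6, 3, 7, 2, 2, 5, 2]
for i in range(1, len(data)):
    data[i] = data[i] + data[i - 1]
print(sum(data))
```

137

i=1: data[1] = 6+2 = 8 → [2, 8, 3, 7, 2, 2, 5, 2]
i=2: data[2] = 3+8 = 11 → [2, 8, 11, 7, 2, 2, 5, 2]
i=3: data[3] = 7+11 = 18 → [2, 8, 11, 18, 2, 2, 5, 2]
i=4: data[4] = 2+18 = 20 → [2, 8, 11, 18, 20, 2, 5, 2]
i=5: data[5] = 2+20 = 22 → [2, 8, 11, 18, 20, 22, 5, 2]
i=6: data[6] = 5+22 = 27 → [2, 8, 11, 18, 20, 22, 27, 2]
i=7: data[7] = 2+27 = 29 → [2, 8, 11, 18, 20, 22, 27, 29]
sum = 137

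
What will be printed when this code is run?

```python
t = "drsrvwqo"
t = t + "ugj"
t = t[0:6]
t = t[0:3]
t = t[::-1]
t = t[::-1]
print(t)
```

drs

+ 'ugj' → 'drsrvwqougj'
slice [0:6] → 'drsrvw'
slice [0:3] → 'drs'
reverse → 'srd'
reverse → 'drs'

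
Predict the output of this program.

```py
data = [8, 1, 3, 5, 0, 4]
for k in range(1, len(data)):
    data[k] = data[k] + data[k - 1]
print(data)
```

k=1: data[1] = 1+8 = 9 → [8, 9, 3, 5, 0, 4]
k=2: data[2] = 3+9 = 12 → [8, 9, 12, 5, 0, 4]
k=3: data[3] = 5+12 = 17 → [8, 9, 12, 17, 0, 4]
k=4: data[4] = 0+17 = 17 → [8, 9, 12, 17, 17, 4]
k=5: data[5] = 4+17 = 21 → [8, 9, 12, 17, 17, 21]

[8, 9, 12, 17, 17, 21]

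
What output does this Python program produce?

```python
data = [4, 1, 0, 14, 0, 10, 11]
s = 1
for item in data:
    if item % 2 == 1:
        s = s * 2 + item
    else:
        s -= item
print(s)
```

item=4: not odd, s = 1-4 = -3
item=1: odd, s = (-3)*2+1 = -5
item=0: not odd, s = (-5)-0 = -5
item=14: not odd, s = (-5)-14 = -19
item=0: not odd, s = (-19)-0 = -19
item=10: not odd, s = (-19)-10 = -29
item=11: odd, s = (-29)*2+11 = -47

-47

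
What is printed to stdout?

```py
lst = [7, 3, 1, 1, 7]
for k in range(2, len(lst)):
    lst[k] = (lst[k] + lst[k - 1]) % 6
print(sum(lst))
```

19

k=2: lst[2] = (1+3)%6 = 4 → [7, 3, 4, 1, 7]
k=3: lst[3] = (1+4)%6 = 5 → [7, 3, 4, 5, 7]
k=4: lst[4] = (7+5)%6 = 0 → [7, 3, 4, 5, 0]
sum = 19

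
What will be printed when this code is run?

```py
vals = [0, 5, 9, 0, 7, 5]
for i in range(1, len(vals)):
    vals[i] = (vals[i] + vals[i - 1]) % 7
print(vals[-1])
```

5

i=1: vals[1] = (5+0)%7 = 5 → [0, 5, 9, 0, 7, 5]
i=2: vals[2] = (9+5)%7 = 0 → [0, 5, 0, 0, 7, 5]
i=3: vals[3] = (0+0)%7 = 0 → [0, 5, 0, 0, 7, 5]
i=4: vals[4] = (7+0)%7 = 0 → [0, 5, 0, 0, 0, 5]
i=5: vals[5] = (5+0)%7 = 5 → [0, 5, 0, 0, 0, 5]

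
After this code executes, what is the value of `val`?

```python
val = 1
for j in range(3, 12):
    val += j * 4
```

253

j=3: val = 1+3*4 = 13
j=4: val = 13+4*4 = 29
j=5: val = 29+5*4 = 49
j=6: val = 49+6*4 = 73
j=7: val = 73+7*4 = 101
j=8: val = 101+8*4 = 133
j=9: val = 133+9*4 = 169
j=10: val = 169+10*4 = 209
j=11: val = 209+11*4 = 253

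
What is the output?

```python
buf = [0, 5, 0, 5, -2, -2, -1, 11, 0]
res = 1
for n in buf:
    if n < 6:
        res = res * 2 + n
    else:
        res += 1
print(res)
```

632

n=0: <6, res = 1*2+0 = 2
n=5: <6, res = 2*2+5 = 9
n=0: <6, res = 9*2+0 = 18
n=5: <6, res = 18*2+5 = 41
n=-2: <6, res = 41*2+(-2) = 80
n=-2: <6, res = 80*2+(-2) = 158
n=-1: <6, res = 158*2+(-1) = 315
n=11: not <6, res = 315+1 = 316
n=0: <6, res = 316*2+0 = 632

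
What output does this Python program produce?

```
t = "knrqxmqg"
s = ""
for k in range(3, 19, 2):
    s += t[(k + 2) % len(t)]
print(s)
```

k=3: add t[5]='m' → 'm'
k=5: add t[7]='g' → 'mg'
k=7: add t[1]='n' → 'mgn'
k=9: add t[3]='q' → 'mgnq'
k=11: add t[5]='m' → 'mgnqm'
k=13: add t[7]='g' → 'mgnqmg'
k=15: add t[1]='n' → 'mgnqmgn'
k=17: add t[3]='q' → 'mgnqmgnq'

mgnqmgnq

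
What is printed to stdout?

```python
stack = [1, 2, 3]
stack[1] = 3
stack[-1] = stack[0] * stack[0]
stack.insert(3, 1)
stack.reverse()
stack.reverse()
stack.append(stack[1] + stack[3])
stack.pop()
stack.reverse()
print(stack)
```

[1, 1, 3, 1]

stack[1] = 3 → [1, 3, 3]
stack[-1] = stack[0]*stack[0] = 1*1 = 1 → [1, 3, 1]
insert 1 at 3 → [1, 3, 1, 1]
reverse → [1, 1, 3, 1]
reverse → [1, 3, 1, 1]
append stack[1]+stack[3] = 3+1 = 4 → [1, 3, 1, 1, 4]
pop() removes 4 → [1, 3, 1, 1]
reverse → [1, 1, 3, 1]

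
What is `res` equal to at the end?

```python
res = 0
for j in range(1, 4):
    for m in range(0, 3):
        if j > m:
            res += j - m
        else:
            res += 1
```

13

j=1,m=0: 1>0, res = 0+1 = 1
j=1,m=1: not 1>1, res = 1+1 = 2
j=1,m=2: not 1>2, res = 2+1 = 3
j=2,m=0: 2>0, res = 3+2 = 5
j=2,m=1: 2>1, res = 5+1 = 6
j=2,m=2: not 2>2, res = 6+1 = 7
j=3,m=0: 3>0, res = 7+3 = 10
j=3,m=1: 3>1, res = 10+2 = 12
j=3,m=2: 3>2, res = 12+1 = 13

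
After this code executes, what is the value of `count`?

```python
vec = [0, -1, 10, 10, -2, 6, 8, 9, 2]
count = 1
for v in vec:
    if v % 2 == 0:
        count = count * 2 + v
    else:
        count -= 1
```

v=0: even, count = 1*2+0 = 2
v=-1: not even, count = 2-1 = 1
v=10: even, count = 1*2+10 = 12
v=10: even, count = 12*2+10 = 34
v=-2: even, count = 34*2+(-2) = 66
v=6: even, count = 66*2+6 = 138
v=8: even, count = 138*2+8 = 284
v=9: not even, count = 284-1 = 283
v=2: even, count = 283*2+2 = 568

568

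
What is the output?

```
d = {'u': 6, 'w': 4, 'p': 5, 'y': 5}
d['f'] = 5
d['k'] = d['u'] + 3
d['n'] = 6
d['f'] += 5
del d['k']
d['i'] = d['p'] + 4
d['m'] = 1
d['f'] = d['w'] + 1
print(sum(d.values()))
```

41

d['f'] = 5 → {'u': 6, 'w': 4, 'p': 5, 'y': 5, 'f': 5}
d['k'] = d['u']+3 = 9 → {'u': 6, 'w': 4, 'p': 5, 'y': 5, 'f': 5, 'k': 9}
d['n'] = 6 → {'u': 6, 'w': 4, 'p': 5, 'y': 5, 'f': 5, 'k': 9, 'n': 6}
d['f'] = 5+5 = 10 → {'u': 6, 'w': 4, 'p': 5, 'y': 5, 'f': 10, 'k': 9, 'n': 6}
del 'k' → {'u': 6, 'w': 4, 'p': 5, 'y': 5, 'f': 10, 'n': 6}
d['i'] = d['p']+4 = 9 → {'u': 6, 'w': 4, 'p': 5, 'y': 5, 'f': 10, 'n': 6, 'i': 9}
d['m'] = 1 → {'u': 6, 'w': 4, 'p': 5, 'y': 5, 'f': 10, 'n': 6, 'i': 9, 'm': 1}
d['f'] = d['w']+1 = 5 → {'u': 6, 'w': 4, 'p': 5, 'y': 5, 'f': 5, 'n': 6, 'i': 9, 'm': 1}
sum of values = 41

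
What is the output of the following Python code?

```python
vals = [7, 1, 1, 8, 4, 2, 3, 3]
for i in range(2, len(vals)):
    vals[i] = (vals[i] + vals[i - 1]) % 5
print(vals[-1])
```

i=2: vals[2] = (1+1)%5 = 2 → [7, 1, 2, 8, 4, 2, 3, 3]
i=3: vals[3] = (8+2)%5 = 0 → [7, 1, 2, 0, 4, 2, 3, 3]
i=4: vals[4] = (4+0)%5 = 4 → [7, 1, 2, 0, 4, 2, 3, 3]
i=5: vals[5] = (2+4)%5 = 1 → [7, 1, 2, 0, 4, 1, 3, 3]
i=6: vals[6] = (3+1)%5 = 4 → [7, 1, 2, 0, 4, 1, 4, 3]
i=7: vals[7] = (3+4)%5 = 2 → [7, 1, 2, 0, 4, 1, 4, 2]

2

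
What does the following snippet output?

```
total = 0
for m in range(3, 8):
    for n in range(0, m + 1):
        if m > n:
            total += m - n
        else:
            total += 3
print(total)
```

m=3,n=0: 3>0, total = 0+3 = 3
m=3,n=1: 3>1, total = 3+2 = 5
m=3,n=2: 3>2, total = 5+1 = 6
m=3,n=3: not 3>3, total = 6+3 = 9
m=4,n=0: 4>0, total = 9+4 = 13
m=4,n=1: 4>1, total = 13+3 = 16
m=4,n=2: 4>2, total = 16+2 = 18
m=4,n=3: 4>3, total = 18+1 = 19
m=4,n=4: not 4>4, total = 19+3 = 22
m=5,n=0: 5>0, total = 22+5 = 27
m=5,n=1: 5>1, total = 27+4 = 31
m=5,n=2: 5>2, total = 31+3 = 34
m=5,n=3: 5>3, total = 34+2 = 36
m=5,n=4: 5>4, total = 36+1 = 37
m=5,n=5: not 5>5, total = 37+3 = 40
m=6,n=0: 6>0, total = 40+6 = 46
m=6,n=1: 6>1, total = 46+5 = 51
m=6,n=2: 6>2, total = 51+4 = 55
m=6,n=3: 6>3, total = 55+3 = 58
m=6,n=4: 6>4, total = 58+2 = 60
m=6,n=5: 6>5, total = 60+1 = 61
m=6,n=6: not 6>6, total = 61+3 = 64
m=7,n=0: 7>0, total = 64+7 = 71
m=7,n=1: 7>1, total = 71+6 = 77
m=7,n=2: 7>2, total = 77+5 = 82
m=7,n=3: 7>3, total = 82+4 = 86
m=7,n=4: 7>4, total = 86+3 = 89
m=7,n=5: 7>5, total = 89+2 = 91
m=7,n=6: 7>6, total = 91+1 = 92
m=7,n=7: not 7>7, total = 92+3 = 95

95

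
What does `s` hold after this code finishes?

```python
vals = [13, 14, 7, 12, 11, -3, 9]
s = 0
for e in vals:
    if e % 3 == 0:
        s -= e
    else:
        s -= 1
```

-22

e=13: not %3==0, s = 0-1 = -1
e=14: not %3==0, s = (-1)-1 = -2
e=7: not %3==0, s = (-2)-1 = -3
e=12: %3==0, s = (-3)-12 = -15
e=11: not %3==0, s = (-15)-1 = -16
e=-3: %3==0, s = (-16)-(-3) = -13
e=9: %3==0, s = (-13)-9 = -22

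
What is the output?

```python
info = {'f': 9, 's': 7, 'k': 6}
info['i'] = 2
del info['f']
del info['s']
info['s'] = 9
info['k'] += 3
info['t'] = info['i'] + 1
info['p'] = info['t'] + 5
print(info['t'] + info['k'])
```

info['i'] = 2 → {'f': 9, 's': 7, 'k': 6, 'i': 2}
del 'f' → {'s': 7, 'k': 6, 'i': 2}
del 's' → {'k': 6, 'i': 2}
info['s'] = 9 → {'k': 6, 'i': 2, 's': 9}
info['k'] = 6+3 = 9 → {'k': 9, 'i': 2, 's': 9}
info['t'] = info['i']+1 = 3 → {'k': 9, 'i': 2, 's': 9, 't': 3}
info['p'] = info['t']+5 = 8 → {'k': 9, 'i': 2, 's': 9, 't': 3, 'p': 8}
info['t']+info['k'] = 3+9 = 12

12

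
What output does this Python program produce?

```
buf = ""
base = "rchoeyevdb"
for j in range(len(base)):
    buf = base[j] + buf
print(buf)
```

bdveyeohcr

j=0: prepend 'r' → 'r'
j=1: prepend 'c' → 'cr'
j=2: prepend 'h' → 'hcr'
j=3: prepend 'o' → 'ohcr'
j=4: prepend 'e' → 'eohcr'
j=5: prepend 'y' → 'yeohcr'
j=6: prepend 'e' → 'eyeohcr'
j=7: prepend 'v' → 'veyeohcr'
j=8: prepend 'd' → 'dveyeohcr'
j=9: prepend 'b' → 'bdveyeohcr'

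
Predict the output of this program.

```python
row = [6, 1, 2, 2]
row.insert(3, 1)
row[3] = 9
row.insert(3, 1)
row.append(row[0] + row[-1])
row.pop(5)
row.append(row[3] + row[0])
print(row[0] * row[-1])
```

42

insert 1 at 3 → [6, 1, 2, 1, 2]
row[3] = 9 → [6, 1, 2, 9, 2]
insert 1 at 3 → [6, 1, 2, 1, 9, 2]
append row[0]+row[-1] = 6+2 = 8 → [6, 1, 2, 1, 9, 2, 8]
pop(5) removes 2 → [6, 1, 2, 1, 9, 8]
append row[3]+row[0] = 1+6 = 7 → [6, 1, 2, 1, 9, 8, 7]
row[0]*row[-1] = 6*7 = 42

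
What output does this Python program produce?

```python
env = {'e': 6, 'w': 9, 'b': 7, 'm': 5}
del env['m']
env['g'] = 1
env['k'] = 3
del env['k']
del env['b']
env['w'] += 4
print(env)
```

{'e': 6, 'w': 13, 'g': 1}

del 'm' → {'e': 6, 'w': 9, 'b': 7}
env['g'] = 1 → {'e': 6, 'w': 9, 'b': 7, 'g': 1}
env['k'] = 3 → {'e': 6, 'w': 9, 'b': 7, 'g': 1, 'k': 3}
del 'k' → {'e': 6, 'w': 9, 'b': 7, 'g': 1}
del 'b' → {'e': 6, 'w': 9, 'g': 1}
env['w'] = 9+4 = 13 → {'e': 6, 'w': 13, 'g': 1}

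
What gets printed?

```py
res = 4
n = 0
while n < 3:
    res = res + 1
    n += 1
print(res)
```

7

n=0: res = 4+1 = 5
n=1: res = 5+1 = 6
n=2: res = 6+1 = 7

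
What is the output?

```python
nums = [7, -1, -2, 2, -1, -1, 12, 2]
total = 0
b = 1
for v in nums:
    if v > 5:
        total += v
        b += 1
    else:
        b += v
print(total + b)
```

v=7: >5, total = 0+7 = 7; b=2
v=-1: not >5; b=1
v=-2: not >5; b=-1
v=2: not >5; b=1
v=-1: not >5; b=0
v=-1: not >5; b=-1
v=12: >5, total = 7+12 = 19; b=0
v=2: not >5; b=2
total+b = 19+2 = 21

21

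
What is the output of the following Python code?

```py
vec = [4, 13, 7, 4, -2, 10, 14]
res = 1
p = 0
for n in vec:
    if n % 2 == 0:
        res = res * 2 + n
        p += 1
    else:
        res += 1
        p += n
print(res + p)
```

211

n=4: even, res = 1*2+4 = 6; p=1
n=13: not even, res = 6+1 = 7; p=14
n=7: not even, res = 7+1 = 8; p=21
n=4: even, res = 8*2+4 = 20; p=22
n=-2: even, res = 20*2+(-2) = 38; p=23
n=10: even, res = 38*2+10 = 86; p=24
n=14: even, res = 86*2+14 = 186; p=25
res+p = 186+25 = 211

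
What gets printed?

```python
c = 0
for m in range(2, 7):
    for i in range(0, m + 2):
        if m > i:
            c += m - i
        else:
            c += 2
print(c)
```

m=2,i=0: 2>0, c = 0+2 = 2
m=2,i=1: 2>1, c = 2+1 = 3
m=2,i=2: not 2>2, c = 3+2 = 5
m=2,i=3: not 2>3, c = 5+2 = 7
m=3,i=0: 3>0, c = 7+3 = 10
m=3,i=1: 3>1, c = 10+2 = 12
m=3,i=2: 3>2, c = 12+1 = 13
m=3,i=3: not 3>3, c = 13+2 = 15
m=3,i=4: not 3>4, c = 15+2 = 17
m=4,i=0: 4>0, c = 17+4 = 21
m=4,i=1: 4>1, c = 21+3 = 24
m=4,i=2: 4>2, c = 24+2 = 26
m=4,i=3: 4>3, c = 26+1 = 27
m=4,i=4: not 4>4, c = 27+2 = 29
m=4,i=5: not 4>5, c = 29+2 = 31
m=5,i=0: 5>0, c = 31+5 = 36
m=5,i=1: 5>1, c = 36+4 = 40
m=5,i=2: 5>2, c = 40+3 = 43
m=5,i=3: 5>3, c = 43+2 = 45
m=5,i=4: 5>4, c = 45+1 = 46
m=5,i=5: not 5>5, c = 46+2 = 48
m=5,i=6: not 5>6, c = 48+2 = 50
m=6,i=0: 6>0, c = 50+6 = 56
m=6,i=1: 6>1, c = 56+5 = 61
m=6,i=2: 6>2, c = 61+4 = 65
m=6,i=3: 6>3, c = 65+3 = 68
m=6,i=4: 6>4, c = 68+2 = 70
m=6,i=5: 6>5, c = 70+1 = 71
m=6,i=6: not 6>6, c = 71+2 = 73
m=6,i=7: not 6>7, c = 73+2 = 75

75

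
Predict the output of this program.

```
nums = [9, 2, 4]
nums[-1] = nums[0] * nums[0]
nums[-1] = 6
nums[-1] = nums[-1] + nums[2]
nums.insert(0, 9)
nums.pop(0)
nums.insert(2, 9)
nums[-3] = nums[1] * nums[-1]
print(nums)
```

nums[-1] = nums[0]*nums[0] = 9*9 = 81 → [9, 2, 81]
nums[-1] = 6 → [9, 2, 6]
nums[-1] = nums[-1]+nums[2] = 6+6 = 12 → [9, 2, 12]
insert 9 at 0 → [9, 9, 2, 12]
pop(0) removes 9 → [9, 2, 12]
insert 9 at 2 → [9, 2, 9, 12]
nums[-3] = nums[1]*nums[-1] = 2*12 = 24 → [9, 24, 9, 12]

[9, 24, 9, 12]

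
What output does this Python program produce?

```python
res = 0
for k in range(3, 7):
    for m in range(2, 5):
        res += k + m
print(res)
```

k=3,m=2: res = 0+5 = 5
k=3,m=3: res = 5+6 = 11
k=3,m=4: res = 11+7 = 18
k=4,m=2: res = 18+6 = 24
k=4,m=3: res = 24+7 = 31
k=4,m=4: res = 31+8 = 39
k=5,m=2: res = 39+7 = 46
k=5,m=3: res = 46+8 = 54
k=5,m=4: res = 54+9 = 63
k=6,m=2: res = 63+8 = 71
k=6,m=3: res = 71+9 = 80
k=6,m=4: res = 80+10 = 90

90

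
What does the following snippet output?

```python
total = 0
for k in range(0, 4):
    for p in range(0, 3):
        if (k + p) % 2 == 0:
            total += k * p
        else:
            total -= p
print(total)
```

2

k=0,p=0: even sum, total = 0+0 = 0
k=0,p=1: odd sum, total = 0-1 = -1
k=0,p=2: even sum, total = (-1)+0 = -1
k=1,p=0: odd sum, total = (-1)-0 = -1
k=1,p=1: even sum, total = (-1)+1 = 0
k=1,p=2: odd sum, total = 0-2 = -2
k=2,p=0: even sum, total = (-2)+0 = -2
k=2,p=1: odd sum, total = (-2)-1 = -3
k=2,p=2: even sum, total = (-3)+4 = 1
k=3,p=0: odd sum, total = 1-0 = 1
k=3,p=1: even sum, total = 1+3 = 4
k=3,p=2: odd sum, total = 4-2 = 2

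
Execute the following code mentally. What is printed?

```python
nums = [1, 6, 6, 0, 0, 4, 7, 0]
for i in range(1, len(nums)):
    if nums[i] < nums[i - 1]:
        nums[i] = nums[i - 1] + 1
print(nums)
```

i=1: 6>=1, unchanged → [1, 6, 6, 0, 0, 4, 7, 0]
i=2: 6>=6, unchanged → [1, 6, 6, 0, 0, 4, 7, 0]
i=3: 0<6, nums[3] = 6+1 = 7 → [1, 6, 6, 7, 0, 4, 7, 0]
i=4: 0<7, nums[4] = 7+1 = 8 → [1, 6, 6, 7, 8, 4, 7, 0]
i=5: 4<8, nums[5] = 8+1 = 9 → [1, 6, 6, 7, 8, 9, 7, 0]
i=6: 7<9, nums[6] = 9+1 = 10 → [1, 6, 6, 7, 8, 9, 10, 0]
i=7: 0<10, nums[7] = 10+1 = 11 → [1, 6, 6, 7, 8, 9, 10, 11]

[1, 6, 6, 7, 8, 9, 10, 11]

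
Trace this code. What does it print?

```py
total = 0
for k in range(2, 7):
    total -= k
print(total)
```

k=2: total = 0-2 = -2
k=3: total = (-2)-3 = -5
k=4: total = (-5)-4 = -9
k=5: total = (-9)-5 = -14
k=6: total = (-14)-6 = -20

-20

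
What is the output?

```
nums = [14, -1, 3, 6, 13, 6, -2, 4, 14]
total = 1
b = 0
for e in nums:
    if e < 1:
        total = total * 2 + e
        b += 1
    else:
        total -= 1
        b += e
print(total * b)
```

e=14: not <1, total = 1-1 = 0; b=14
e=-1: <1, total = 0*2+(-1) = -1; b=15
e=3: not <1, total = (-1)-1 = -2; b=18
e=6: not <1, total = (-2)-1 = -3; b=24
e=13: not <1, total = (-3)-1 = -4; b=37
e=6: not <1, total = (-4)-1 = -5; b=43
e=-2: <1, total = (-5)*2+(-2) = -12; b=44
e=4: not <1, total = (-12)-1 = -13; b=48
e=14: not <1, total = (-13)-1 = -14; b=62
total*b = (-14)*62 = -868

-868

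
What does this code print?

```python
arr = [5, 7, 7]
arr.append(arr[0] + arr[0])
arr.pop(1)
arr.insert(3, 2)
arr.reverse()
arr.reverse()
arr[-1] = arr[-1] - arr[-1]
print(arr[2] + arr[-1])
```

append arr[0]+arr[0] = 5+5 = 10 → [5, 7, 7, 10]
pop(1) removes 7 → [5, 7, 10]
insert 2 at 3 → [5, 7, 10, 2]
reverse → [2, 10, 7, 5]
reverse → [5, 7, 10, 2]
arr[-1] = arr[-1]-arr[-1] = 2-2 = 0 → [5, 7, 10, 0]
arr[2]+arr[-1] = 10+0 = 10

10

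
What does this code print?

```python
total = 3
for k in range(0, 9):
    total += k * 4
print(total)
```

k=0: total = 3+0*4 = 3
k=1: total = 3+1*4 = 7
k=2: total = 7+2*4 = 15
k=3: total = 15+3*4 = 27
k=4: total = 27+4*4 = 43
k=5: total = 43+5*4 = 63
k=6: total = 63+6*4 = 87
k=7: total = 87+7*4 = 115
k=8: total = 115+8*4 = 147

147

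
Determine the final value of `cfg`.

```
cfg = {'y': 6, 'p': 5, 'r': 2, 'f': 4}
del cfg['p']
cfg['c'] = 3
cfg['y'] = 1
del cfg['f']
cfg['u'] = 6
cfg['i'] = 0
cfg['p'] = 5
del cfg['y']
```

{'r': 2, 'c': 3, 'u': 6, 'i': 0, 'p': 5}

del 'p' → {'y': 6, 'r': 2, 'f': 4}
cfg['c'] = 3 → {'y': 6, 'r': 2, 'f': 4, 'c': 3}
cfg['y'] = 1 → {'y': 1, 'r': 2, 'f': 4, 'c': 3}
del 'f' → {'y': 1, 'r': 2, 'c': 3}
cfg['u'] = 6 → {'y': 1, 'r': 2, 'c': 3, 'u': 6}
cfg['i'] = 0 → {'y': 1, 'r': 2, 'c': 3, 'u': 6, 'i': 0}
cfg['p'] = 5 → {'y': 1, 'r': 2, 'c': 3, 'u': 6, 'i': 0, 'p': 5}
del 'y' → {'r': 2, 'c': 3, 'u': 6, 'i': 0, 'p': 5}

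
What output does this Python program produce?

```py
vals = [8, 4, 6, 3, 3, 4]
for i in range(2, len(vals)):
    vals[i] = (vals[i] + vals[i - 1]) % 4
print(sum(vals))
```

i=2: vals[2] = (6+4)%4 = 2 → [8, 4, 2, 3, 3, 4]
i=3: vals[3] = (3+2)%4 = 1 → [8, 4, 2, 1, 3, 4]
i=4: vals[4] = (3+1)%4 = 0 → [8, 4, 2, 1, 0, 4]
i=5: vals[5] = (4+0)%4 = 0 → [8, 4, 2, 1, 0, 0]
sum = 15

15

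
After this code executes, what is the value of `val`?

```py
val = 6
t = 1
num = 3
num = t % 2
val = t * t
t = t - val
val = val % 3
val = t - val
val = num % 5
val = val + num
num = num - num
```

num = 1%2 = 1
val = 1*1 = 1
t = 1-1 = 0
val = 1%3 = 1
val = 0-1 = -1
val = 1%5 = 1
val = 1+1 = 2
num = 1-1 = 0

2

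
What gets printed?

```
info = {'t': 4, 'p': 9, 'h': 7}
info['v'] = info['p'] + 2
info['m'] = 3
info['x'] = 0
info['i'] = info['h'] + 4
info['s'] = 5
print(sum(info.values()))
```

info['v'] = info['p']+2 = 11 → {'t': 4, 'p': 9, 'h': 7, 'v': 11}
info['m'] = 3 → {'t': 4, 'p': 9, 'h': 7, 'v': 11, 'm': 3}
info['x'] = 0 → {'t': 4, 'p': 9, 'h': 7, 'v': 11, 'm': 3, 'x': 0}
info['i'] = info['h']+4 = 11 → {'t': 4, 'p': 9, 'h': 7, 'v': 11, 'm': 3, 'x': 0, 'i': 11}
info['s'] = 5 → {'t': 4, 'p': 9, 'h': 7, 'v': 11, 'm': 3, 'x': 0, 'i': 11, 's': 5}
sum of values = 50

50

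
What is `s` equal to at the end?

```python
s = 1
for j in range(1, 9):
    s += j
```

37

j=1: s = 1+1 = 2
j=2: s = 2+2 = 4
j=3: s = 4+3 = 7
j=4: s = 7+4 = 11
j=5: s = 11+5 = 16
j=6: s = 16+6 = 22
j=7: s = 22+7 = 29
j=8: s = 29+8 = 37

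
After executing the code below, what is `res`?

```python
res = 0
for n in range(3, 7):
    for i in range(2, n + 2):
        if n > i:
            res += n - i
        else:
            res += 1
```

28

n=3,i=2: 3>2, res = 0+1 = 1
n=3,i=3: not 3>3, res = 1+1 = 2
n=3,i=4: not 3>4, res = 2+1 = 3
n=4,i=2: 4>2, res = 3+2 = 5
n=4,i=3: 4>3, res = 5+1 = 6
n=4,i=4: not 4>4, res = 6+1 = 7
n=4,i=5: not 4>5, res = 7+1 = 8
n=5,i=2: 5>2, res = 8+3 = 11
n=5,i=3: 5>3, res = 11+2 = 13
n=5,i=4: 5>4, res = 13+1 = 14
n=5,i=5: not 5>5, res = 14+1 = 15
n=5,i=6: not 5>6, res = 15+1 = 16
n=6,i=2: 6>2, res = 16+4 = 20
n=6,i=3: 6>3, res = 20+3 = 23
n=6,i=4: 6>4, res = 23+2 = 25
n=6,i=5: 6>5, res = 25+1 = 26
n=6,i=6: not 6>6, res = 26+1 = 27
n=6,i=7: not 6>7, res = 27+1 = 28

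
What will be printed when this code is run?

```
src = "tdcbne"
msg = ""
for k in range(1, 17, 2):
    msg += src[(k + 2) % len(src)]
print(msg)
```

bedbedbe

k=1: add src[3]='b' → 'b'
k=3: add src[5]='e' → 'be'
k=5: add src[1]='d' → 'bed'
k=7: add src[3]='b' → 'bedb'
k=9: add src[5]='e' → 'bedbe'
k=11: add src[1]='d' → 'bedbed'
k=13: add src[3]='b' → 'bedbedb'
k=15: add src[5]='e' → 'bedbedbe'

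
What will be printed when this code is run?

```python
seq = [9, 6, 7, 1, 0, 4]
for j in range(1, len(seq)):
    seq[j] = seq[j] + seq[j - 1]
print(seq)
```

[9, 15, 22, 23, 23, 27]

j=1: seq[1] = 6+9 = 15 → [9, 15, 7, 1, 0, 4]
j=2: seq[2] = 7+15 = 22 → [9, 15, 22, 1, 0, 4]
j=3: seq[3] = 1+22 = 23 → [9, 15, 22, 23, 0, 4]
j=4: seq[4] = 0+23 = 23 → [9, 15, 22, 23, 23, 4]
j=5: seq[5] = 4+23 = 27 → [9, 15, 22, 23, 23, 27]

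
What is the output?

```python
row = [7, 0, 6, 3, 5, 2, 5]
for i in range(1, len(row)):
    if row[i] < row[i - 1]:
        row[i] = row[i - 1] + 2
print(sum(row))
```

i=1: 0<7, row[1] = 7+2 = 9 → [7, 9, 6, 3, 5, 2, 5]
i=2: 6<9, row[2] = 9+2 = 11 → [7, 9, 11, 3, 5, 2, 5]
i=3: 3<11, row[3] = 11+2 = 13 → [7, 9, 11, 13, 5, 2, 5]
i=4: 5<13, row[4] = 13+2 = 15 → [7, 9, 11, 13, 15, 2, 5]
i=5: 2<15, row[5] = 15+2 = 17 → [7, 9, 11, 13, 15, 17, 5]
i=6: 5<17, row[6] = 17+2 = 19 → [7, 9, 11, 13, 15, 17, 19]
sum = 91

91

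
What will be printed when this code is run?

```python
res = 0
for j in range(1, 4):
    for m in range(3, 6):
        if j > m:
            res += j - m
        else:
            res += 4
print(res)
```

36

j=1,m=3: not 1>3, res = 0+4 = 4
j=1,m=4: not 1>4, res = 4+4 = 8
j=1,m=5: not 1>5, res = 8+4 = 12
j=2,m=3: not 2>3, res = 12+4 = 16
j=2,m=4: not 2>4, res = 16+4 = 20
j=2,m=5: not 2>5, res = 20+4 = 24
j=3,m=3: not 3>3, res = 24+4 = 28
j=3,m=4: not 3>4, res = 28+4 = 32
j=3,m=5: not 3>5, res = 32+4 = 36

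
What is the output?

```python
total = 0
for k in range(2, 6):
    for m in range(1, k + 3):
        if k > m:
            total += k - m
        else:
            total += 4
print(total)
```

k=2,m=1: 2>1, total = 0+1 = 1
k=2,m=2: not 2>2, total = 1+4 = 5
k=2,m=3: not 2>3, total = 5+4 = 9
k=2,m=4: not 2>4, total = 9+4 = 13
k=3,m=1: 3>1, total = 13+2 = 15
k=3,m=2: 3>2, total = 15+1 = 16
k=3,m=3: not 3>3, total = 16+4 = 20
k=3,m=4: not 3>4, total = 20+4 = 24
k=3,m=5: not 3>5, total = 24+4 = 28
k=4,m=1: 4>1, total = 28+3 = 31
k=4,m=2: 4>2, total = 31+2 = 33
k=4,m=3: 4>3, total = 33+1 = 34
k=4,m=4: not 4>4, total = 34+4 = 38
k=4,m=5: not 4>5, total = 38+4 = 42
k=4,m=6: not 4>6, total = 42+4 = 46
k=5,m=1: 5>1, total = 46+4 = 50
k=5,m=2: 5>2, total = 50+3 = 53
k=5,m=3: 5>3, total = 53+2 = 55
k=5,m=4: 5>4, total = 55+1 = 56
k=5,m=5: not 5>5, total = 56+4 = 60
k=5,m=6: not 5>6, total = 60+4 = 64
k=5,m=7: not 5>7, total = 64+4 = 68

68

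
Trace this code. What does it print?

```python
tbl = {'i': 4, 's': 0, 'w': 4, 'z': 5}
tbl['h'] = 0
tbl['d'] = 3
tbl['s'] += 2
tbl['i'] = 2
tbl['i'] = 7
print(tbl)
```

tbl['h'] = 0 → {'i': 4, 's': 0, 'w': 4, 'z': 5, 'h': 0}
tbl['d'] = 3 → {'i': 4, 's': 0, 'w': 4, 'z': 5, 'h': 0, 'd': 3}
tbl['s'] = 0+2 = 2 → {'i': 4, 's': 2, 'w': 4, 'z': 5, 'h': 0, 'd': 3}
tbl['i'] = 2 → {'i': 2, 's': 2, 'w': 4, 'z': 5, 'h': 0, 'd': 3}
tbl['i'] = 7 → {'i': 7, 's': 2, 'w': 4, 'z': 5, 'h': 0, 'd': 3}

{'i': 7, 's': 2, 'w': 4, 'z': 5, 'h': 0, 'd': 3}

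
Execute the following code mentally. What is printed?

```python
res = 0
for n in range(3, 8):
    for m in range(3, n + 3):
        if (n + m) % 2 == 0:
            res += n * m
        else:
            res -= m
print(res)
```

n=3,m=3: even sum, res = 0+9 = 9
n=3,m=4: odd sum, res = 9-4 = 5
n=3,m=5: even sum, res = 5+15 = 20
n=4,m=3: odd sum, res = 20-3 = 17
n=4,m=4: even sum, res = 17+16 = 33
n=4,m=5: odd sum, res = 33-5 = 28
n=4,m=6: even sum, res = 28+24 = 52
n=5,m=3: even sum, res = 52+15 = 67
n=5,m=4: odd sum, res = 67-4 = 63
n=5,m=5: even sum, res = 63+25 = 88
n=5,m=6: odd sum, res = 88-6 = 82
n=5,m=7: even sum, res = 82+35 = 117
n=6,m=3: odd sum, res = 117-3 = 114
n=6,m=4: even sum, res = 114+24 = 138
n=6,m=5: odd sum, res = 138-5 = 133
n=6,m=6: even sum, res = 133+36 = 169
n=6,m=7: odd sum, res = 169-7 = 162
n=6,m=8: even sum, res = 162+48 = 210
n=7,m=3: even sum, res = 210+21 = 231
n=7,m=4: odd sum, res = 231-4 = 227
n=7,m=5: even sum, res = 227+35 = 262
n=7,m=6: odd sum, res = 262-6 = 256
n=7,m=7: even sum, res = 256+49 = 305
n=7,m=8: odd sum, res = 305-8 = 297
n=7,m=9: even sum, res = 297+63 = 360

360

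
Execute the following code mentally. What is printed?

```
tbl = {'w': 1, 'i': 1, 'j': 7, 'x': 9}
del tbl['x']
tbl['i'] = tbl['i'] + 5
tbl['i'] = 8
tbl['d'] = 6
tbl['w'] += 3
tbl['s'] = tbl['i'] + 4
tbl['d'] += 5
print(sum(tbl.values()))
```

42

del 'x' → {'w': 1, 'i': 1, 'j': 7}
tbl['i'] = tbl['i']+5 = 6 → {'w': 1, 'i': 6, 'j': 7}
tbl['i'] = 8 → {'w': 1, 'i': 8, 'j': 7}
tbl['d'] = 6 → {'w': 1, 'i': 8, 'j': 7, 'd': 6}
tbl['w'] = 1+3 = 4 → {'w': 4, 'i': 8, 'j': 7, 'd': 6}
tbl['s'] = tbl['i']+4 = 12 → {'w': 4, 'i': 8, 'j': 7, 'd': 6, 's': 12}
tbl['d'] = 6+5 = 11 → {'w': 4, 'i': 8, 'j': 7, 'd': 11, 's': 12}
sum of values = 42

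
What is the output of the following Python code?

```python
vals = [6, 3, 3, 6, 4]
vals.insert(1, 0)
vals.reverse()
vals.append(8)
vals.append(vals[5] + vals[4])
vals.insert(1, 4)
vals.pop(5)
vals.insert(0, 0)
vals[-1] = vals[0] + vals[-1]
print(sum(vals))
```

insert 0 at 1 → [6, 0, 3, 3, 6, 4]
reverse → [4, 6, 3, 3, 0, 6]
append 8 → [4, 6, 3, 3, 0, 6, 8]
append vals[5]+vals[4] = 6+0 = 6 → [4, 6, 3, 3, 0, 6, 8, 6]
insert 4 at 1 → [4, 4, 6, 3, 3, 0, 6, 8, 6]
pop(5) removes 0 → [4, 4, 6, 3, 3, 6, 8, 6]
insert 0 at 0 → [0, 4, 4, 6, 3, 3, 6, 8, 6]
vals[-1] = vals[0]+vals[-1] = 0+6 = 6 → [0, 4, 4, 6, 3, 3, 6, 8, 6]
sum = 40

40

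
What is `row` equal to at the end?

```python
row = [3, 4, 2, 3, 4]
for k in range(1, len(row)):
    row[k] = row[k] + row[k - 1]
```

[3, 7, 9, 12, 16]

k=1: row[1] = 4+3 = 7 → [3, 7, 2, 3, 4]
k=2: row[2] = 2+7 = 9 → [3, 7, 9, 3, 4]
k=3: row[3] = 3+9 = 12 → [3, 7, 9, 12, 4]
k=4: row[4] = 4+12 = 16 → [3, 7, 9, 12, 16]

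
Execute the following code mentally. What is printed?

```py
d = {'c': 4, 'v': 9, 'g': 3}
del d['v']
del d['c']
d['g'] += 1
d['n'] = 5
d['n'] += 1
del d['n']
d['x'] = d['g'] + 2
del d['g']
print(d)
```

del 'v' → {'c': 4, 'g': 3}
del 'c' → {'g': 3}
d['g'] = 3+1 = 4 → {'g': 4}
d['n'] = 5 → {'g': 4, 'n': 5}
d['n'] = 5+1 = 6 → {'g': 4, 'n': 6}
del 'n' → {'g': 4}
d['x'] = d['g']+2 = 6 → {'g': 4, 'x': 6}
del 'g' → {'x': 6}

{'x': 6}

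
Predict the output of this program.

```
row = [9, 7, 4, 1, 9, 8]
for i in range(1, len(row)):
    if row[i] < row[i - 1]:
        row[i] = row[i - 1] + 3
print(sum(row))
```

99

i=1: 7<9, row[1] = 9+3 = 12 → [9, 12, 4, 1, 9, 8]
i=2: 4<12, row[2] = 12+3 = 15 → [9, 12, 15, 1, 9, 8]
i=3: 1<15, row[3] = 15+3 = 18 → [9, 12, 15, 18, 9, 8]
i=4: 9<18, row[4] = 18+3 = 21 → [9, 12, 15, 18, 21, 8]
i=5: 8<21, row[5] = 21+3 = 24 → [9, 12, 15, 18, 21, 24]
sum = 99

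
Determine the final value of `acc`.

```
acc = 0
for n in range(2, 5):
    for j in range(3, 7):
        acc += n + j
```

n=2,j=3: acc = 0+5 = 5
n=2,j=4: acc = 5+6 = 11
n=2,j=5: acc = 11+7 = 18
n=2,j=6: acc = 18+8 = 26
n=3,j=3: acc = 26+6 = 32
n=3,j=4: acc = 32+7 = 39
n=3,j=5: acc = 39+8 = 47
n=3,j=6: acc = 47+9 = 56
n=4,j=3: acc = 56+7 = 63
n=4,j=4: acc = 63+8 = 71
n=4,j=5: acc = 71+9 = 80
n=4,j=6: acc = 80+10 = 90

90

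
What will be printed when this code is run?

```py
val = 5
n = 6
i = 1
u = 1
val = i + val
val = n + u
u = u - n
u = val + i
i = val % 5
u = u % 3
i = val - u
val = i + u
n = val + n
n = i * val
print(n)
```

val = 1+5 = 6
val = 6+1 = 7
u = 1-6 = -5
u = 7+1 = 8
i = 7%5 = 2
u = 8%3 = 2
i = 7-2 = 5
val = 5+2 = 7
n = 7+6 = 13
n = 5*7 = 35

35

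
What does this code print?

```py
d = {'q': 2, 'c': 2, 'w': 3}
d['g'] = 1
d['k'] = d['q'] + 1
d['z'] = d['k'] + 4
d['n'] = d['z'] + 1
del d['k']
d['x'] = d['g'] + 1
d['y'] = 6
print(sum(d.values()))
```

31

d['g'] = 1 → {'q': 2, 'c': 2, 'w': 3, 'g': 1}
d['k'] = d['q']+1 = 3 → {'q': 2, 'c': 2, 'w': 3, 'g': 1, 'k': 3}
d['z'] = d['k']+4 = 7 → {'q': 2, 'c': 2, 'w': 3, 'g': 1, 'k': 3, 'z': 7}
d['n'] = d['z']+1 = 8 → {'q': 2, 'c': 2, 'w': 3, 'g': 1, 'k': 3, 'z': 7, 'n': 8}
del 'k' → {'q': 2, 'c': 2, 'w': 3, 'g': 1, 'z': 7, 'n': 8}
d['x'] = d['g']+1 = 2 → {'q': 2, 'c': 2, 'w': 3, 'g': 1, 'z': 7, 'n': 8, 'x': 2}
d['y'] = 6 → {'q': 2, 'c': 2, 'w': 3, 'g': 1, 'z': 7, 'n': 8, 'x': 2, 'y': 6}
sum of values = 31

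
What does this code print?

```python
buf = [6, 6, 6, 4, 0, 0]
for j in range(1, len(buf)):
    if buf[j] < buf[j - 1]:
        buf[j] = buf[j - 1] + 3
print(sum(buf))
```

j=1: 6>=6, unchanged → [6, 6, 6, 4, 0, 0]
j=2: 6>=6, unchanged → [6, 6, 6, 4, 0, 0]
j=3: 4<6, buf[3] = 6+3 = 9 → [6, 6, 6, 9, 0, 0]
j=4: 0<9, buf[4] = 9+3 = 12 → [6, 6, 6, 9, 12, 0]
j=5: 0<12, buf[5] = 12+3 = 15 → [6, 6, 6, 9, 12, 15]
sum = 54

54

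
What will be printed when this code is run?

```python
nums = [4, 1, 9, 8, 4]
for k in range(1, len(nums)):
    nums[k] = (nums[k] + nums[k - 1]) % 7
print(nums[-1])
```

k=1: nums[1] = (1+4)%7 = 5 → [4, 5, 9, 8, 4]
k=2: nums[2] = (9+5)%7 = 0 → [4, 5, 0, 8, 4]
k=3: nums[3] = (8+0)%7 = 1 → [4, 5, 0, 1, 4]
k=4: nums[4] = (4+1)%7 = 5 → [4, 5, 0, 1, 5]

5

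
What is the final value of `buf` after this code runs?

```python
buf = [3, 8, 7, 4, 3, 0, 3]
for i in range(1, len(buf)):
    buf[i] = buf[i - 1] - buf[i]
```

[3, -5, -12, -16, -19, -19, -22]

i=1: buf[1] = 3-8 = -5 → [3, -5, 7, 4, 3, 0, 3]
i=2: buf[2] = (-5)-7 = -12 → [3, -5, -12, 4, 3, 0, 3]
i=3: buf[3] = (-12)-4 = -16 → [3, -5, -12, -16, 3, 0, 3]
i=4: buf[4] = (-16)-3 = -19 → [3, -5, -12, -16, -19, 0, 3]
i=5: buf[5] = (-19)-0 = -19 → [3, -5, -12, -16, -19, -19, 3]
i=6: buf[6] = (-19)-3 = -22 → [3, -5, -12, -16, -19, -19, -22]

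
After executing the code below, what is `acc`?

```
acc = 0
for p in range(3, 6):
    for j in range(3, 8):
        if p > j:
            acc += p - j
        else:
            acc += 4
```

52

p=3,j=3: not 3>3, acc = 0+4 = 4
p=3,j=4: not 3>4, acc = 4+4 = 8
p=3,j=5: not 3>5, acc = 8+4 = 12
p=3,j=6: not 3>6, acc = 12+4 = 16
p=3,j=7: not 3>7, acc = 16+4 = 20
p=4,j=3: 4>3, acc = 20+1 = 21
p=4,j=4: not 4>4, acc = 21+4 = 25
p=4,j=5: not 4>5, acc = 25+4 = 29
p=4,j=6: not 4>6, acc = 29+4 = 33
p=4,j=7: not 4>7, acc = 33+4 = 37
p=5,j=3: 5>3, acc = 37+2 = 39
p=5,j=4: 5>4, acc = 39+1 = 40
p=5,j=5: not 5>5, acc = 40+4 = 44
p=5,j=6: not 5>6, acc = 44+4 = 48
p=5,j=7: not 5>7, acc = 48+4 = 52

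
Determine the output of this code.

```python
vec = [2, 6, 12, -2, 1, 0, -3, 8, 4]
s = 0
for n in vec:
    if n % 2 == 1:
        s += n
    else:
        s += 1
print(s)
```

n=2: not odd, s = 0+1 = 1
n=6: not odd, s = 1+1 = 2
n=12: not odd, s = 2+1 = 3
n=-2: not odd, s = 3+1 = 4
n=1: odd, s = 4+1 = 5
n=0: not odd, s = 5+1 = 6
n=-3: odd, s = 6+(-3) = 3
n=8: not odd, s = 3+1 = 4
n=4: not odd, s = 4+1 = 5

5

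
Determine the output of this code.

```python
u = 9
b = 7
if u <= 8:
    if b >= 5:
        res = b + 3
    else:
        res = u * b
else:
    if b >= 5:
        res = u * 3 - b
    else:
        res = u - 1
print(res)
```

u=9, b=7
u <= 8 is False; b >= 5 is True
→ res = u * 3 - b = 20

20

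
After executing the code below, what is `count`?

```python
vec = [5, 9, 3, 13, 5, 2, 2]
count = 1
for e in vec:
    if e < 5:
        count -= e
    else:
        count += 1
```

-2

e=5: not <5, count = 1+1 = 2
e=9: not <5, count = 2+1 = 3
e=3: <5, count = 3-3 = 0
e=13: not <5, count = 0+1 = 1
e=5: not <5, count = 1+1 = 2
e=2: <5, count = 2-2 = 0
e=2: <5, count = 0-2 = -2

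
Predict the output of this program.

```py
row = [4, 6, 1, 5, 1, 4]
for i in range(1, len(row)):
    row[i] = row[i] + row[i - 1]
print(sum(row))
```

79

i=1: row[1] = 6+4 = 10 → [4, 10, 1, 5, 1, 4]
i=2: row[2] = 1+10 = 11 → [4, 10, 11, 5, 1, 4]
i=3: row[3] = 5+11 = 16 → [4, 10, 11, 16, 1, 4]
i=4: row[4] = 1+16 = 17 → [4, 10, 11, 16, 17, 4]
i=5: row[5] = 4+17 = 21 → [4, 10, 11, 16, 17, 21]
sum = 79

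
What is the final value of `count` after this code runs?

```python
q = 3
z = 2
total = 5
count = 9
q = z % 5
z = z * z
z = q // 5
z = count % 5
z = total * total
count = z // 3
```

8

q = 2%5 = 2
z = 2*2 = 4
z = 2//5 = 0
z = 9%5 = 4
z = 5*5 = 25
count = 25//3 = 8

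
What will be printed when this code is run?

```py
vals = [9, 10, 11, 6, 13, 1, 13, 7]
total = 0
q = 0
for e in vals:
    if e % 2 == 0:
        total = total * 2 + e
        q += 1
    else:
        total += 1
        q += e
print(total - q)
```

-20

e=9: not even, total = 0+1 = 1; q=9
e=10: even, total = 1*2+10 = 12; q=10
e=11: not even, total = 12+1 = 13; q=21
e=6: even, total = 13*2+6 = 32; q=22
e=13: not even, total = 32+1 = 33; q=35
e=1: not even, total = 33+1 = 34; q=36
e=13: not even, total = 34+1 = 35; q=49
e=7: not even, total = 35+1 = 36; q=56
total-q = 36-56 = -20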